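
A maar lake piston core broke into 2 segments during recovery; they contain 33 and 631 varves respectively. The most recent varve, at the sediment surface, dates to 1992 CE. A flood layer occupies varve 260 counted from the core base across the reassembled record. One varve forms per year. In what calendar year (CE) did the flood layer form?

1588 CE

Total varves = 33 + 631 = 664.
Between varve 260 and the sediment surface there are 664 − 260 = 404 varves.
1992 − 404 = 1588 CE.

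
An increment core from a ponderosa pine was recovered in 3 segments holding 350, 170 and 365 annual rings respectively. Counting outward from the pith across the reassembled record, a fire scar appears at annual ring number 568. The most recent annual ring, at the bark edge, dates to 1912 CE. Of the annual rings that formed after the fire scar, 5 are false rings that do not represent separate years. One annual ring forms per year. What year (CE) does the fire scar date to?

1600 CE

Total annual rings = 350 + 170 + 365 = 885.
885 − 568 = 317 annual rings lie beyond the fire scar toward the bark edge.
317 − 5 false = 312 true annual rings after the fire scar.
1912 − 312 = 1600 CE.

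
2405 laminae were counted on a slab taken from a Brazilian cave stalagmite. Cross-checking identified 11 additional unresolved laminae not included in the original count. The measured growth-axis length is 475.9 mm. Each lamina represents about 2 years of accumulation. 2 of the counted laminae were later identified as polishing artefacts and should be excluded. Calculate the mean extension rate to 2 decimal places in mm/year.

True lamina count = 2405 − 2 + 11 = 2414.
Multiplying by 2 years per lamina: 2414 × 2 = 4828 years.
475.9 mm over 4828 years gives 475.9 / 4828 ≈ 0.10 mm/year.

0.10 mm/year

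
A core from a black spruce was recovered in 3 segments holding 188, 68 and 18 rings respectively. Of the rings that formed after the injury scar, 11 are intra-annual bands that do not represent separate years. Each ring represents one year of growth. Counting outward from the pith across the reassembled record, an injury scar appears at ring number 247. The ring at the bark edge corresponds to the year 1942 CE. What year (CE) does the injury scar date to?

Total rings = 188 + 68 + 18 = 274.
274 − 247 = 27 rings lie beyond the injury scar toward the bark edge.
Removing the 11 false rings leaves 27 − 11 = 16 true rings beyond the injury scar.
Counting back 16 years from 1942 CE places the injury scar in 1942 − 16 = 1926 CE.

1926 CE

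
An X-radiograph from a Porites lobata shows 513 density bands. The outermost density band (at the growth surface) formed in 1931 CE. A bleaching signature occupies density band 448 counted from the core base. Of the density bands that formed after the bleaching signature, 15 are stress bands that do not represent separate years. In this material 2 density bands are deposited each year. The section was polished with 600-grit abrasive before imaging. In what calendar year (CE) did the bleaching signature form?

1906 CE

Between density band 448 and the growth surface there are 513 − 448 = 65 density bands.
Removing the 15 false density bands leaves 65 − 15 = 50 true density bands beyond the bleaching signature.
50 density bands at 2 per year is 50 / 2 = 25 years.
1931 − 25 = 1906 CE.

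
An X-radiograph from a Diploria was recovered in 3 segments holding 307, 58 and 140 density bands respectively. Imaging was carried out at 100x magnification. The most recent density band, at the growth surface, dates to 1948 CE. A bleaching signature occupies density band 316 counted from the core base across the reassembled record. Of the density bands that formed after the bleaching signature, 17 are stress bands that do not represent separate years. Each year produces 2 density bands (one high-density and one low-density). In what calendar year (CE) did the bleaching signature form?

Total density bands = 307 + 58 + 140 = 505.
505 − 316 = 189 density bands lie beyond the bleaching signature toward the growth surface.
Excluding 17 false density bands: 189 − 17 = 172.
With 2 density bands per year, 172 / 2 = 86 years.
Counting back 86 years from 1948 CE places the bleaching signature in 1948 − 86 = 1862 CE.

1862 CE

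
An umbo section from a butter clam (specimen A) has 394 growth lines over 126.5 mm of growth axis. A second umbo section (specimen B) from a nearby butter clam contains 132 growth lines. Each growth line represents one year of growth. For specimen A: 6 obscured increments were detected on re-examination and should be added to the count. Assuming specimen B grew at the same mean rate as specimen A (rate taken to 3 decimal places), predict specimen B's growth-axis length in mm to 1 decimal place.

41.7 mm

Specimen A: true growth line count = 394 + 6 = 400.
A: Mean rate = 126.5 mm / 400 years ≈ 0.316 mm/yr.
B's length ≈ 0.316 × 132 = 41.7 mm.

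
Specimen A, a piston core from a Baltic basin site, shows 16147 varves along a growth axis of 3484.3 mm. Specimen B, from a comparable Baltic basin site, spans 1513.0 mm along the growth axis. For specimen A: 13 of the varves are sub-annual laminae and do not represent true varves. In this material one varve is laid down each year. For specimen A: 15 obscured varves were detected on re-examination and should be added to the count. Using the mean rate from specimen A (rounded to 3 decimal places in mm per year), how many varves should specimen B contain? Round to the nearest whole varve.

7005 varves

Specimen A: correcting the raw count gives 16147 − 13 + 15 = 16149 true varves.
A: Mean rate = 3484.3 mm / 16149 years ≈ 0.216 mm per year.
Specimen B: 1513.0 mm / 0.216 mm per year = 7004.63 years ≈ 7005 varves.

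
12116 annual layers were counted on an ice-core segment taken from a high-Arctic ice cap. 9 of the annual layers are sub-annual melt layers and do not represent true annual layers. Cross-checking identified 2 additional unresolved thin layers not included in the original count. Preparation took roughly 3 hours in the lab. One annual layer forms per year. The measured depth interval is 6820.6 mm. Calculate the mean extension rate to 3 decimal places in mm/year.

0.563 mm/year

Adjusted count: 12116 − 9 + 2 = 12109 annual layers.
Extension rate ≈ 6820.6 / 12109 = 0.563 mm/year.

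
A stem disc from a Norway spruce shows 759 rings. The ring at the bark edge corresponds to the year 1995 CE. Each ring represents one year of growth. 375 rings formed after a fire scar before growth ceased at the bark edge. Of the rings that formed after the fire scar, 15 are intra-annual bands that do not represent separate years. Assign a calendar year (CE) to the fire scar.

1635 CE

There are 375 rings younger than the fire scar.
Excluding 15 false rings: 375 − 15 = 360.
1995 − 360 = 1635 CE.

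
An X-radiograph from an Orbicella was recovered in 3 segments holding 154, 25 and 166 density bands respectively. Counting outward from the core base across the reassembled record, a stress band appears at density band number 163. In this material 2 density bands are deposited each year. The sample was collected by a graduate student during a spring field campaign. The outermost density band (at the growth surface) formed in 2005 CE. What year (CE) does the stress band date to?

1914 CE

Total density bands = 154 + 25 + 166 = 345.
The stress band sits at density band 163 from the core base, so 345 − 163 = 182 density bands formed after it.
182 density bands at 2 per year is 182 / 2 = 91 years.
Counting back 91 years from 2005 CE places the stress band in 2005 − 91 = 1914 CE.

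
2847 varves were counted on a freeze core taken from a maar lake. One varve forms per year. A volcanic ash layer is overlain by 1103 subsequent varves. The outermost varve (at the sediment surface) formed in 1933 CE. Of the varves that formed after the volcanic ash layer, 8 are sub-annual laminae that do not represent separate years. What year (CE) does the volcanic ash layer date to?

1103 varves formed after the volcanic ash layer.
1103 − 8 false = 1095 true varves after the volcanic ash layer.
The varve at the sediment surface is 1933 CE, so the volcanic ash layer dates to 1933 − 1095 = 838 CE.

838 CE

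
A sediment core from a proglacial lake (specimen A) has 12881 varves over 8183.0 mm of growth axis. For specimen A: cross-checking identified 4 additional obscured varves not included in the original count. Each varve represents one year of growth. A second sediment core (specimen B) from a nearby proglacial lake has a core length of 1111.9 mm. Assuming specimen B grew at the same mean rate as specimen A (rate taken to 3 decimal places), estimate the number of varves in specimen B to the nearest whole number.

Specimen A: correcting the raw count gives 12881 + 4 = 12885 true varves.
A: 8183.0 mm over 12885 years gives 8183.0 / 12885 ≈ 0.635 mm per year.
B spans 1111.9 / 0.635 = 1751.02 years ≈ 1751 varves.

1751 varves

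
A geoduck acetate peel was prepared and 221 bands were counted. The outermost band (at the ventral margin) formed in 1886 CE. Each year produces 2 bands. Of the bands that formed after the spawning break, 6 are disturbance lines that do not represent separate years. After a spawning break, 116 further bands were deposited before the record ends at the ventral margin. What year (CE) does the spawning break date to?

116 bands post-date the spawning break.
Removing the 6 false bands leaves 116 − 6 = 110 true bands beyond the spawning break.
With 2 bands per year, 110 / 2 = 55 years.
1886 − 55 = 1831 CE.

1831 CE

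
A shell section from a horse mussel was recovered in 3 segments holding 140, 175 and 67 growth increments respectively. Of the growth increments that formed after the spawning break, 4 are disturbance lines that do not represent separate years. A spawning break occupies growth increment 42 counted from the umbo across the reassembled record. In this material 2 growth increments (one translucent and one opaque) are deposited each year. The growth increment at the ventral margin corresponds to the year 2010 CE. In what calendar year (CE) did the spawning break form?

1842 CE

Total growth increments = 140 + 175 + 67 = 382.
The spawning break sits at growth increment 42 from the umbo, so 382 − 42 = 340 growth increments formed after it.
Excluding 4 false growth increments: 340 − 4 = 336.
With 2 growth increments per year, 336 / 2 = 168 years.
Counting back 168 years from 2010 CE places the spawning break in 2010 − 168 = 1842 CE.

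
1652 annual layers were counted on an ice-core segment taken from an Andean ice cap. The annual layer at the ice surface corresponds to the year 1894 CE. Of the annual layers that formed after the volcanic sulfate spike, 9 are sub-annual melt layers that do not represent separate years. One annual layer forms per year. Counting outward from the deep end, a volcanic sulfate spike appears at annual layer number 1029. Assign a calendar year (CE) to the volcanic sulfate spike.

1652 − 1029 = 623 annual layers lie beyond the volcanic sulfate spike toward the ice surface.
623 − 9 false = 614 true annual layers after the volcanic sulfate spike.
1894 − 614 = 1280 CE.

1280 CE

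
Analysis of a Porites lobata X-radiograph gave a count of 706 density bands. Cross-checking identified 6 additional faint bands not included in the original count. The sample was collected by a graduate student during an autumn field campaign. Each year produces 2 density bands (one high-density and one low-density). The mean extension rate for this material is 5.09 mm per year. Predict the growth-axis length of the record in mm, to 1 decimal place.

1812.0 mm

True density band count = 706 + 6 = 712.
With 2 density bands per year, 712 / 2 = 356 years.
356 years at 5.09 mm/year gives 5.09 × 356 = 1812.0 mm.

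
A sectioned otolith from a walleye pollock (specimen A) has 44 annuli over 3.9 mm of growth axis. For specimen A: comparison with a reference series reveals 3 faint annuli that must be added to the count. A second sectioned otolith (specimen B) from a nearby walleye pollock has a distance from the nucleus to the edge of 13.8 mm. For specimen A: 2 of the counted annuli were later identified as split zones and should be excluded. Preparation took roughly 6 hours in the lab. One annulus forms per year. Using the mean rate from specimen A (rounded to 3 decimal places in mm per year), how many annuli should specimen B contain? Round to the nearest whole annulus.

159 annuli

Specimen A: adjusted count: 44 − 2 + 3 = 45 annuli.
A: Extension rate ≈ 3.9 / 45 = 0.087 mm/year.
Specimen B: 13.8 mm / 0.087 mm per year = 158.62 years ≈ 159 annuli.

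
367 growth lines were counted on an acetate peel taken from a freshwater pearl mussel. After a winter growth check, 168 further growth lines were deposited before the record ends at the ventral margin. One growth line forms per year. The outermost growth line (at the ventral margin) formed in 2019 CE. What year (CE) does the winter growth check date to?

1851 CE

168 growth lines formed after the winter growth check.
The growth line at the ventral margin is 2019 CE, so the winter growth check dates to 2019 − 168 = 1851 CE.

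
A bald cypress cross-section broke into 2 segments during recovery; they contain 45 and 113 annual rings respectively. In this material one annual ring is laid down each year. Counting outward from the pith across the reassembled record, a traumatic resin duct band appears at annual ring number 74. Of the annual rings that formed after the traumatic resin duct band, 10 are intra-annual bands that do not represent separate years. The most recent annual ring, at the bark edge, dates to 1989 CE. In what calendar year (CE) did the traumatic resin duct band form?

Total annual rings = 45 + 113 = 158.
The traumatic resin duct band sits at annual ring 74 from the pith, so 158 − 74 = 84 annual rings formed after it.
Removing the 10 false annual rings leaves 84 − 10 = 74 true annual rings beyond the traumatic resin duct band.
Counting back 74 years from 1989 CE places the traumatic resin duct band in 1989 − 74 = 1915 CE.

1915 CE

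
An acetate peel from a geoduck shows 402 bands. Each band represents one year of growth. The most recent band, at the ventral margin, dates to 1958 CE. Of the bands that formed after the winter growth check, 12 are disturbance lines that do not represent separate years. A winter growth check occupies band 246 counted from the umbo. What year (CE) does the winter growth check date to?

1814 CE

The winter growth check sits at band 246 from the umbo, so 402 − 246 = 156 bands formed after it.
Removing the 12 false bands leaves 156 − 12 = 144 true bands beyond the winter growth check.
Counting back 144 years from 1958 CE places the winter growth check in 1958 − 144 = 1814 CE.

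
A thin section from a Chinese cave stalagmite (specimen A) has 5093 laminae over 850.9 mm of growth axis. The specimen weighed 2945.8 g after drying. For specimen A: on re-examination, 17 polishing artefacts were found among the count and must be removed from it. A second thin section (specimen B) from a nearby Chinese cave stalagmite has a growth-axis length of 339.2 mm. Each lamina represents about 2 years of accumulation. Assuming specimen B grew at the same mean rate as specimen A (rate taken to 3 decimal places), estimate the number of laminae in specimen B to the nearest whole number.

2019 laminae

Specimen A: correcting the raw count gives 5093 − 17 = 5076 true laminae.
Specimen A: at 2 years per lamina, 5076 × 2 = 10152 years.
A: 850.9 mm over 10152 years gives 850.9 / 10152 ≈ 0.084 mm/yr.
For B, 339.2 / 0.084 = 4038.10 years; at 2 years per lamina that is 4038.10 / 2 ≈ 2019 laminae.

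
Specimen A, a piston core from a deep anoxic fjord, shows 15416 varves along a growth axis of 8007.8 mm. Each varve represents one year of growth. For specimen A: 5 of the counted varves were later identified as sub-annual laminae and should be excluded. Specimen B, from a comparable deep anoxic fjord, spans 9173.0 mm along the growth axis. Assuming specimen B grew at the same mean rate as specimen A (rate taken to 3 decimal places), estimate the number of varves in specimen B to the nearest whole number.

Specimen A: correcting the raw count gives 15416 − 5 = 15411 true varves.
A: 8007.8 mm over 15411 years gives 8007.8 / 15411 ≈ 0.520 mm per year.
For B, 9173.0 / 0.520 = 17640.38 years ≈ 17640 varves.

17640 varves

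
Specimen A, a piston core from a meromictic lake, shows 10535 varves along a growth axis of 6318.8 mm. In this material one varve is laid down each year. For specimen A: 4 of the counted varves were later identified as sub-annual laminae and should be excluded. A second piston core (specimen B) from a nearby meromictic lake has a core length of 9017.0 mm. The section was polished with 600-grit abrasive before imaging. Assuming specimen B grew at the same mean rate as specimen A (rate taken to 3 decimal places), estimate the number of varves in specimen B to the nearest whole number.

Specimen A: after corrections the count is 10535 − 4 = 10531 varves.
A: 6318.8 mm over 10531 years gives 6318.8 / 10531 ≈ 0.600 mm/yr.
For B, 9017.0 / 0.600 = 15028.33 years ≈ 15028 varves.

15028 varves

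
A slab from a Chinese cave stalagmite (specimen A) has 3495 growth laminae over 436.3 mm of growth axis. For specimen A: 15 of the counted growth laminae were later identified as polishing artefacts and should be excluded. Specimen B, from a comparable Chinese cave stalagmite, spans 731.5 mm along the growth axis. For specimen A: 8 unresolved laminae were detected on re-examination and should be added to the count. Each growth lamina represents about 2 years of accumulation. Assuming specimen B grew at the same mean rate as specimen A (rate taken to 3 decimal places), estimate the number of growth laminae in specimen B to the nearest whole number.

Specimen A: after corrections the count is 3495 − 15 + 8 = 3488 growth laminae.
Specimen A: 3488 growth laminae at 2 years each span 3488 × 2 = 6976 years.
A: 436.3 mm over 6976 years gives 436.3 / 6976 ≈ 0.063 mm/year.
Specimen B: 731.5 mm / 0.063 mm per year = 11611.11 years; at 2 years per growth lamina that is 11611.11 / 2 ≈ 5806 growth laminae.

5806 growth laminae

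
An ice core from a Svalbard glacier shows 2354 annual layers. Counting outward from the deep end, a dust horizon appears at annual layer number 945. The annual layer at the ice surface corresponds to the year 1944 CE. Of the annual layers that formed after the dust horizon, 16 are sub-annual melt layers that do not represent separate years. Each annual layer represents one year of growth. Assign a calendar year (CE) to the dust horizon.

2354 − 945 = 1409 annual layers lie beyond the dust horizon toward the ice surface.
Removing the 16 false annual layers leaves 1409 − 16 = 1393 true annual layers beyond the dust horizon.
The annual layer at the ice surface is 1944 CE, so the dust horizon dates to 1944 − 1393 = 551 CE.

551 CE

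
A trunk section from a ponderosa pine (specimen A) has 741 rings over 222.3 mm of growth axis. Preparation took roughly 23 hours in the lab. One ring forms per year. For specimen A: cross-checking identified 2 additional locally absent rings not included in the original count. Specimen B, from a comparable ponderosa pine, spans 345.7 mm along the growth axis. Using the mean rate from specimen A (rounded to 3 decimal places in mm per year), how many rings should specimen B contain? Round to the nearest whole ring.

Specimen A: adjusted count: 741 + 2 = 743 rings.
A: Mean rate = 222.3 mm / 743 years ≈ 0.299 mm/yr.
Specimen B: 345.7 mm / 0.299 mm per year = 1156.19 years ≈ 1156 rings.

1156 rings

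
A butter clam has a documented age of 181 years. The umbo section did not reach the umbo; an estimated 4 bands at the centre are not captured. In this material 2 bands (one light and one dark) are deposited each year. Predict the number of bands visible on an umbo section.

With 2 bands per year, 181 years would produce 181 × 2 = 362 bands.
Subtracting the 4 bands not captured gives 362 − 4 = 358 bands in the record.

358 bands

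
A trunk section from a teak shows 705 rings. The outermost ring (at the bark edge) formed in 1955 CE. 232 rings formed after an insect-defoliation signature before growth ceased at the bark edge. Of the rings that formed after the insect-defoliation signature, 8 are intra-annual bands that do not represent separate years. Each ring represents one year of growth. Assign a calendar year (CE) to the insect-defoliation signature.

232 rings formed after the insect-defoliation signature.
Removing the 8 false rings leaves 232 − 8 = 224 true rings beyond the insect-defoliation signature.
The ring at the bark edge is 1955 CE, so the insect-defoliation signature dates to 1955 − 224 = 1731 CE.

1731 CE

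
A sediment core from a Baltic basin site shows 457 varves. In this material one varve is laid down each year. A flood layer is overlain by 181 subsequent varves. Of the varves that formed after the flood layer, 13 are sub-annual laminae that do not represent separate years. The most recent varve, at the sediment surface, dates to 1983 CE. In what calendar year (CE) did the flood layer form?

1815 CE

181 varves post-date the flood layer.
181 − 13 false = 168 true varves after the flood layer.
1983 − 168 = 1815 CE.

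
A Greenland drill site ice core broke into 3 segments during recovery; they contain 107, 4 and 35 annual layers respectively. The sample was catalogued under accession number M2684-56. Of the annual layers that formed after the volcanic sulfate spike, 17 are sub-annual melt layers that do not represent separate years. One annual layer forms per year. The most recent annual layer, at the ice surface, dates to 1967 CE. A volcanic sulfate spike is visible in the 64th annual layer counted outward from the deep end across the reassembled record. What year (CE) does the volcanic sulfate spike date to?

1902 CE

Total annual layers = 107 + 4 + 35 = 146.
Between annual layer 64 and the ice surface there are 146 − 64 = 82 annual layers.
82 − 17 false = 65 true annual layers after the volcanic sulfate spike.
1967 − 65 = 1902 CE.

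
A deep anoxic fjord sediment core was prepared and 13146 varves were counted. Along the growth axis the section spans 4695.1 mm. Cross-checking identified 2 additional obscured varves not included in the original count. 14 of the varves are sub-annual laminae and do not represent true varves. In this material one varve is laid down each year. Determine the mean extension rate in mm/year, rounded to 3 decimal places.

True varve count = 13146 − 14 + 2 = 13134.
Mean rate = 4695.1 mm / 13134 years ≈ 0.357 mm/year.

0.357 mm/year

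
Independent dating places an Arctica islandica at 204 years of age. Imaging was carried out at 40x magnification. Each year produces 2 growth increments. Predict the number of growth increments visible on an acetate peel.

With 2 growth increments per year, 204 years would produce 204 × 2 = 408 growth increments.
So 408 growth increments should be present.

408 growth increments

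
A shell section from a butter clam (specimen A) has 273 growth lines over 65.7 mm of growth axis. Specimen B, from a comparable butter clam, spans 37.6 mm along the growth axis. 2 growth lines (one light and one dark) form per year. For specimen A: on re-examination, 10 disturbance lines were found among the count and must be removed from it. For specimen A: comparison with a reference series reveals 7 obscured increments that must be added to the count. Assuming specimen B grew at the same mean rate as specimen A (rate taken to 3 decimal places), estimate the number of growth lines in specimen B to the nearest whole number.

Specimen A: true growth line count = 273 − 10 + 7 = 270.
Specimen A: with 2 growth lines per year, 270 / 2 = 135 years.
A: Extension rate ≈ 65.7 / 135 = 0.487 mm/yr.
Specimen B: 37.6 mm / 0.487 mm per year = 77.21 years; at 2 growth lines per year that is 77.21 × 2 ≈ 154 growth lines.

154 growth lines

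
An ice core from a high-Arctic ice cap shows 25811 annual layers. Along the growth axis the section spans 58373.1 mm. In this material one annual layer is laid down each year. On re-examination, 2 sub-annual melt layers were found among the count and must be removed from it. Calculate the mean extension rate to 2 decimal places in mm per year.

2.26 mm per year

Adjusted count: 25811 − 2 = 25809 annual layers.
Extension rate ≈ 58373.1 / 25809 = 2.26 mm per year.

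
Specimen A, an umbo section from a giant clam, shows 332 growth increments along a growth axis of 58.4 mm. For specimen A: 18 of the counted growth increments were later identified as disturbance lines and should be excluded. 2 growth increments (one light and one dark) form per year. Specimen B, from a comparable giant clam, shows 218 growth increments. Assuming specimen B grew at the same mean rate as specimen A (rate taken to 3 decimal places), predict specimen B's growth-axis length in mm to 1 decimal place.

40.5 mm

Specimen A: adjusted count: 332 − 18 = 314 growth increments.
Specimen A: 314 growth increments at 2 per year is 314 / 2 = 157 years.
A: Extension rate ≈ 58.4 / 157 = 0.372 mm per year.
Specimen B: 218 growth increments at 2 per year is 218 / 2 = 109 years. For B, 0.372 mm/year × 109 years = 40.5 mm.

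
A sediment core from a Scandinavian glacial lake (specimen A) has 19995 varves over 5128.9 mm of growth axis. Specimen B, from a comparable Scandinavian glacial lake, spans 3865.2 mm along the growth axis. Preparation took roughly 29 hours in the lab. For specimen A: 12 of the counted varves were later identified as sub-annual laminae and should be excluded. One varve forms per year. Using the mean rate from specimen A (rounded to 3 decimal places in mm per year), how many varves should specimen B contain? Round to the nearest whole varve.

Specimen A: correcting the raw count gives 19995 − 12 = 19983 true varves.
A: 5128.9 mm over 19983 years gives 5128.9 / 19983 ≈ 0.257 mm/yr.
B spans 3865.2 / 0.257 = 15039.69 years ≈ 15040 varves.

15040 varves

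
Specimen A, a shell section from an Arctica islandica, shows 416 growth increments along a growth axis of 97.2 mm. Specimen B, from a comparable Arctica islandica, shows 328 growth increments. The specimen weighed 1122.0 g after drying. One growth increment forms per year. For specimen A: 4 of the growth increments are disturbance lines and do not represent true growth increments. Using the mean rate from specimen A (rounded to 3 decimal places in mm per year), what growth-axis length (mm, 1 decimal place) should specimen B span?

77.4 mm

Specimen A: correcting the raw count gives 416 − 4 = 412 true growth increments.
A: Mean rate = 97.2 mm / 412 years ≈ 0.236 mm per year.
Length of B = 0.236 × 328 = 77.4 mm.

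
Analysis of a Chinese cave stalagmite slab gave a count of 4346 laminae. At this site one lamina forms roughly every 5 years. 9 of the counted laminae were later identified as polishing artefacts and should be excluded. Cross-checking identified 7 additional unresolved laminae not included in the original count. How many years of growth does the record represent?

21720 yr

After corrections the count is 4346 − 9 + 7 = 4344 laminae.
At 5 years per lamina, 4344 × 5 = 21720 years.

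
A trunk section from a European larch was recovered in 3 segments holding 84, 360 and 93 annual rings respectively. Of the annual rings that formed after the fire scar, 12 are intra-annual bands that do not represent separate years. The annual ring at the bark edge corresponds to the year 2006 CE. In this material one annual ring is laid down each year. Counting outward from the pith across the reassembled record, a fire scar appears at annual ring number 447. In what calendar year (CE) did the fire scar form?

1928 CE

Total annual rings = 84 + 360 + 93 = 537.
Between annual ring 447 and the bark edge there are 537 − 447 = 90 annual rings.
90 − 12 false = 78 true annual rings after the fire scar.
2006 − 78 = 1928 CE.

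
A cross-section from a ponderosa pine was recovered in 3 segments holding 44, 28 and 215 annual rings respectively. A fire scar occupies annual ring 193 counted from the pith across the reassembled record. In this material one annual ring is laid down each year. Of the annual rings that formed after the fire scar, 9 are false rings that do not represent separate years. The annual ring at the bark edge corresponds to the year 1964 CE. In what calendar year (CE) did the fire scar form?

1879 CE

Total annual rings = 44 + 28 + 215 = 287.
The fire scar sits at annual ring 193 from the pith, so 287 − 193 = 94 annual rings formed after it.
Excluding 9 false annual rings: 94 − 9 = 85.
Counting back 85 years from 1964 CE places the fire scar in 1964 − 85 = 1879 CE.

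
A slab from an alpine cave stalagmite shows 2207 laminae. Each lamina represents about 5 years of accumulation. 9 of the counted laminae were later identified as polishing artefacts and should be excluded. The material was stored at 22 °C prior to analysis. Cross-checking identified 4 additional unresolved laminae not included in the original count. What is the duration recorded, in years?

Adjusted count: 2207 − 9 + 4 = 2202 laminae.
2202 laminae at 5 years each span 2202 × 5 = 11010 years.

11010 years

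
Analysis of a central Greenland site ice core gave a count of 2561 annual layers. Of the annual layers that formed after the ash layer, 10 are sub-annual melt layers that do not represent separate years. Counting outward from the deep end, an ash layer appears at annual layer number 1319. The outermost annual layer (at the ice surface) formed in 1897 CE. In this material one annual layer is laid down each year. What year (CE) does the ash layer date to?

665 CE

The ash layer sits at annual layer 1319 from the deep end, so 2561 − 1319 = 1242 annual layers formed after it.
1242 − 10 false = 1232 true annual layers after the ash layer.
The annual layer at the ice surface is 1897 CE, so the ash layer dates to 1897 − 1232 = 665 CE.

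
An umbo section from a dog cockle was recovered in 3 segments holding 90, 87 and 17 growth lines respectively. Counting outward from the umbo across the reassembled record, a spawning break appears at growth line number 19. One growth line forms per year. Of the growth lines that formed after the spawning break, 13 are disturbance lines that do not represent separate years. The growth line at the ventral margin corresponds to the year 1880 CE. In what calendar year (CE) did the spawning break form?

Total growth lines = 90 + 87 + 17 = 194.
The spawning break sits at growth line 19 from the umbo, so 194 − 19 = 175 growth lines formed after it.
175 − 13 false = 162 true growth lines after the spawning break.
Counting back 162 years from 1880 CE places the spawning break in 1880 − 162 = 1718 CE.

1718 CE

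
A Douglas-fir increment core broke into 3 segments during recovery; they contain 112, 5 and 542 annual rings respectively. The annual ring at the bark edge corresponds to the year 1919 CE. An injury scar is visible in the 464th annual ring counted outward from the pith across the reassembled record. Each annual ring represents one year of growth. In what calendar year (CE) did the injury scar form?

1724 CE

Total annual rings = 112 + 5 + 542 = 659.
Between annual ring 464 and the bark edge there are 659 − 464 = 195 annual rings.
1919 − 195 = 1724 CE.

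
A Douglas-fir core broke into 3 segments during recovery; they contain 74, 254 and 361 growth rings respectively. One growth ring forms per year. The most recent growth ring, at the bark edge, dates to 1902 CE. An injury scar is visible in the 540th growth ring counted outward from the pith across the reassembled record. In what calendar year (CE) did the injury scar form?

Total growth rings = 74 + 254 + 361 = 689.
689 − 540 = 149 growth rings lie beyond the injury scar toward the bark edge.
The growth ring at the bark edge is 1902 CE, so the injury scar dates to 1902 − 149 = 1753 CE.

1753 CE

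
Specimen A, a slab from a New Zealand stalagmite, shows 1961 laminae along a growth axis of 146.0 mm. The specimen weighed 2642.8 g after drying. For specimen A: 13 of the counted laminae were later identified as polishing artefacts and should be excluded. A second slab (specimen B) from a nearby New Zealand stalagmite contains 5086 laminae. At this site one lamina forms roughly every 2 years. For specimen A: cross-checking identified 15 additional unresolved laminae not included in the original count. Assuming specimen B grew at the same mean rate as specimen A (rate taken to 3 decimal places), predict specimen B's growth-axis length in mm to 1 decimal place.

Specimen A: after corrections the count is 1961 − 13 + 15 = 1963 laminae.
Specimen A: multiplying by 2 years per lamina: 1963 × 2 = 3926 years.
A: Mean rate = 146.0 mm / 3926 years ≈ 0.037 mm/yr.
Specimen B: at 2 years per lamina, 5086 × 2 = 10172 years. B's length ≈ 0.037 × 10172 = 376.4 mm.

376.4 mm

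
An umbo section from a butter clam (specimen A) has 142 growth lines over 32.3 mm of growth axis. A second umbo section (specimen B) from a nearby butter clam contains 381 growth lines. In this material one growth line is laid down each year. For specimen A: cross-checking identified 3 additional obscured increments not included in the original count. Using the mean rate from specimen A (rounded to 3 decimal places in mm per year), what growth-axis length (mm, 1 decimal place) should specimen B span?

85.0 mm

Specimen A: correcting the raw count gives 142 + 3 = 145 true growth lines.
A: 32.3 mm over 145 years gives 32.3 / 145 ≈ 0.223 mm per year.
For B, 0.223 mm/year × 381 years = 85.0 mm.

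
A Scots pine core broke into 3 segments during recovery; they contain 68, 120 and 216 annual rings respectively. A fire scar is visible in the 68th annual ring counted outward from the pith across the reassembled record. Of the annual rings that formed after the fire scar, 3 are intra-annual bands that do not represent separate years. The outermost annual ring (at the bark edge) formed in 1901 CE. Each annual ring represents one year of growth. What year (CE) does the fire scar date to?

1568 CE

Total annual rings = 68 + 120 + 216 = 404.
404 − 68 = 336 annual rings lie beyond the fire scar toward the bark edge.
Excluding 3 false annual rings: 336 − 3 = 333.
1901 − 333 = 1568 CE.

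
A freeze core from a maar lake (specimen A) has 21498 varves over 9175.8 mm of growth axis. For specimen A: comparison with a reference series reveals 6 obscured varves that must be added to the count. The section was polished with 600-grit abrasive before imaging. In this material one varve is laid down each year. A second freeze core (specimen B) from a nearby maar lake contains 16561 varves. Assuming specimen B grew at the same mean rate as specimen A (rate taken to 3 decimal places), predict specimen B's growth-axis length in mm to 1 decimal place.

7071.5 mm

Specimen A: true varve count = 21498 + 6 = 21504.
A: Mean rate = 9175.8 mm / 21504 years ≈ 0.427 mm per year.
B's length ≈ 0.427 × 16561 = 7071.5 mm.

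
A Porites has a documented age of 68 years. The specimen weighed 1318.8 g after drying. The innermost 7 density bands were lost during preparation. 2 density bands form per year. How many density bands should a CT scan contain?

129 density bands

68 years at 2 density bands per year gives 68 × 2 = 136 density bands.
Less the 7 uncaptured density bands: 136 − 7 = 129.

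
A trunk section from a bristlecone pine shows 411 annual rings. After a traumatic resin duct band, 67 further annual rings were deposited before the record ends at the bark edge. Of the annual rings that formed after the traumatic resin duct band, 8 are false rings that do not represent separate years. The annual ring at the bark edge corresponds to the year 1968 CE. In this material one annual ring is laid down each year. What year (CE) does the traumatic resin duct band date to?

1909 CE

There are 67 annual rings younger than the traumatic resin duct band.
67 − 8 false = 59 true annual rings after the traumatic resin duct band.
Counting back 59 years from 1968 CE places the traumatic resin duct band in 1968 − 59 = 1909 CE.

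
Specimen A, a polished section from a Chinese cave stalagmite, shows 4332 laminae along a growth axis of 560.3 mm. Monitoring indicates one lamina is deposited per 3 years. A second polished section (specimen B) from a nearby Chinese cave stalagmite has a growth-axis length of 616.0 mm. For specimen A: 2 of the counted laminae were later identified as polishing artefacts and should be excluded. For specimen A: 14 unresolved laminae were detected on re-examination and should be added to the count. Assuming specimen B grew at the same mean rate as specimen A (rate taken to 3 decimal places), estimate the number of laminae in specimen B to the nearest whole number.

4775 laminae

Specimen A: after corrections the count is 4332 − 2 + 14 = 4344 laminae.
Specimen A: multiplying by 3 years per lamina: 4344 × 3 = 13032 years.
A: Mean rate = 560.3 mm / 13032 years ≈ 0.043 mm per year.
For B, 616.0 / 0.043 = 14325.58 years; at 3 years per lamina that is 14325.58 / 3 ≈ 4775 laminae.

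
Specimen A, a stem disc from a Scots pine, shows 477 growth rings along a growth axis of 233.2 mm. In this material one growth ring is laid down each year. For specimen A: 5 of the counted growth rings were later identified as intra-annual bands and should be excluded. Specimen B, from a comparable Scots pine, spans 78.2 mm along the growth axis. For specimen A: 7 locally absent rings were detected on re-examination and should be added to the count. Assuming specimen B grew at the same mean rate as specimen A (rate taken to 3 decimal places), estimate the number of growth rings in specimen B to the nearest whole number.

161 growth rings

Specimen A: true growth ring count = 477 − 5 + 7 = 479.
A: 233.2 mm over 479 years gives 233.2 / 479 ≈ 0.487 mm/year.
B spans 78.2 / 0.487 = 160.57 years ≈ 161 growth rings.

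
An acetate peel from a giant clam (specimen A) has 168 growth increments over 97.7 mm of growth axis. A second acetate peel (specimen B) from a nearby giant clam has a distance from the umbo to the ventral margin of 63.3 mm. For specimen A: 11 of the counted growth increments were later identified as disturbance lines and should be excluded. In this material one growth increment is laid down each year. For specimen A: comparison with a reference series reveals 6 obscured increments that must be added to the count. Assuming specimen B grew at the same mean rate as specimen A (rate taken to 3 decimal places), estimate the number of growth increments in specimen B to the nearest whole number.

106 growth increments

Specimen A: adjusted count: 168 − 11 + 6 = 163 growth increments.
A: Extension rate ≈ 97.7 / 163 = 0.599 mm/year.
For B, 63.3 / 0.599 = 105.68 years ≈ 106 growth increments.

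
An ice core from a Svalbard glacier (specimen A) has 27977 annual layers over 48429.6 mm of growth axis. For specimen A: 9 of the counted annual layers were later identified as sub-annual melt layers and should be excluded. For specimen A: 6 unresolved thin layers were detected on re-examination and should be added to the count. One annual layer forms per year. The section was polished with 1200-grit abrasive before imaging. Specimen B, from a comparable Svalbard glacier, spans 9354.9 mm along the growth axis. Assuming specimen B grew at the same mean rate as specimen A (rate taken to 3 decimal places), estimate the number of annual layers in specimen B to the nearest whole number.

Specimen A: adjusted count: 27977 − 9 + 6 = 27974 annual layers.
A: Mean rate = 48429.6 mm / 27974 years ≈ 1.731 mm/yr.
For B, 9354.9 / 1.731 = 5404.33 years ≈ 5404 annual layers.

5404 annual layers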